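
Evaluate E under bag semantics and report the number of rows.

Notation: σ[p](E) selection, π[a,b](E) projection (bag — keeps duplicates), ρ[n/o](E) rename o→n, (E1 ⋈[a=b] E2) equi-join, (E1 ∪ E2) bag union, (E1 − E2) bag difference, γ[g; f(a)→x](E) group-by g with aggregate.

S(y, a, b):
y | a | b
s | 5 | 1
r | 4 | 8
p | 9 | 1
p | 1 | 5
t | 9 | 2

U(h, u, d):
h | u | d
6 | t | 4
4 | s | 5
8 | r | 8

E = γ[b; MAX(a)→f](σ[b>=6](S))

Row counts bottom-up:
  S → 5
  σ[b>=6](S) → 1
  γ[b; MAX(a)→f](σ[b>=6](S)) → 1

|E| = 1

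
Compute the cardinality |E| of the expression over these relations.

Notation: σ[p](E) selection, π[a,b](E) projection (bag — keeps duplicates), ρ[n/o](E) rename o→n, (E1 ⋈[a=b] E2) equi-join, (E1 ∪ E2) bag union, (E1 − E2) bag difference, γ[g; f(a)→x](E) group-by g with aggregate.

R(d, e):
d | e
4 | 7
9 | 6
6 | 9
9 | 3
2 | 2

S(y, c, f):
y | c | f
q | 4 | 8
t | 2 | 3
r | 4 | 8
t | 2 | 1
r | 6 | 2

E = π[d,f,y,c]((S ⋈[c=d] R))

Per-node cardinality:
  S → 5
  R → 5
  (S ⋈[c=d] R) → 5
  π[d,f,y,c]((S ⋈[c=d] R)) → 5

|E| = 5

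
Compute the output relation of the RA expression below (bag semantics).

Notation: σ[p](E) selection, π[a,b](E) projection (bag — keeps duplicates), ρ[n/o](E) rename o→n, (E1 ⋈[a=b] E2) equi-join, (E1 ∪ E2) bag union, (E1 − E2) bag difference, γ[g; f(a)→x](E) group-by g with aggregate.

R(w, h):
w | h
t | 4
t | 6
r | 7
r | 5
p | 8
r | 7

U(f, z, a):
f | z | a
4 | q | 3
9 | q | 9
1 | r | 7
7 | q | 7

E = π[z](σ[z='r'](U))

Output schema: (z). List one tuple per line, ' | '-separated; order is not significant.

Subexpression sizes:
  U → 4
  σ[z='r'](U) → 1
  π[z](σ[z='r'](U)) → 1

== RESULT ==
z
r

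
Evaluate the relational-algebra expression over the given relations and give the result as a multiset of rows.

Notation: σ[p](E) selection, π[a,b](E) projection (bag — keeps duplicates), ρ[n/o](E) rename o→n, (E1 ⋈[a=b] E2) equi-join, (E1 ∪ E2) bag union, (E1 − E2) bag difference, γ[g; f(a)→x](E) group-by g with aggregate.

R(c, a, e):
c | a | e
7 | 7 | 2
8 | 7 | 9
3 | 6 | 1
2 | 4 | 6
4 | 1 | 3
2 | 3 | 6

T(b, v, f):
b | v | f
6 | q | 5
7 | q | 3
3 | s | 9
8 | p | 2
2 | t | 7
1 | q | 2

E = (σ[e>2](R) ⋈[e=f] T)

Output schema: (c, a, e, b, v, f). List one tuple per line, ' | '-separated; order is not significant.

Subexpression sizes:
  R → 6
  σ[e>2](R) → 4
  T → 6
  (σ[e>2](R) ⋈[e=f] T) → 2

== RESULT ==
c | a | e | b | v | f
4 | 1 | 3 | 7 | q | 3
8 | 7 | 9 | 3 | s | 9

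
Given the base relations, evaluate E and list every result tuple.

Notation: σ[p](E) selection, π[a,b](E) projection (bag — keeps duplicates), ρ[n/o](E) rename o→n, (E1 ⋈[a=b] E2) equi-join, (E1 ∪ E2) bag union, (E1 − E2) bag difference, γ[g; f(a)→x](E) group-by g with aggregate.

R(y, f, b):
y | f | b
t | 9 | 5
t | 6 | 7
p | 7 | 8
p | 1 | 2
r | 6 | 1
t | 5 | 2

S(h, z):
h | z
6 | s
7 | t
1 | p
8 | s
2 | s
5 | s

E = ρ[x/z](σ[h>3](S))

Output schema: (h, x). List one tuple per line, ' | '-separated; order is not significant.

Row counts bottom-up:
  S → 6
  σ[h>3](S) → 4
  ρ[x/z](σ[h>3](S)) → 4

== RESULT ==
h | x
5 | s
6 | s
7 | t
8 | s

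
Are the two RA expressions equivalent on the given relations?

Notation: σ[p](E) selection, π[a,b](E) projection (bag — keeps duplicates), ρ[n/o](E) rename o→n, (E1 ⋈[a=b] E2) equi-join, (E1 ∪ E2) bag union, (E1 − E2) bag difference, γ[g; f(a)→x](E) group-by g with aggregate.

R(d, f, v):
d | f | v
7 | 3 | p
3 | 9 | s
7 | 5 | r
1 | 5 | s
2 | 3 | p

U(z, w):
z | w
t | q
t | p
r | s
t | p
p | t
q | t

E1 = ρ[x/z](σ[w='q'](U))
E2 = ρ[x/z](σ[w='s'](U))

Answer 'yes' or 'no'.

E1 per-node cardinality:
  U → 6
  σ[w='q'](U) → 1
  ρ[x/z](σ[w='q'](U)) → 1
E2 per-node cardinality:
  U → 6
  σ[w='s'](U) → 1
  ρ[x/z](σ[w='s'](U)) → 1

E1 result:
x | w
t | q
E2 result:
x | w
r | s
Witness: ('r', 's') appears 0× in E1 but 1× in E2.

no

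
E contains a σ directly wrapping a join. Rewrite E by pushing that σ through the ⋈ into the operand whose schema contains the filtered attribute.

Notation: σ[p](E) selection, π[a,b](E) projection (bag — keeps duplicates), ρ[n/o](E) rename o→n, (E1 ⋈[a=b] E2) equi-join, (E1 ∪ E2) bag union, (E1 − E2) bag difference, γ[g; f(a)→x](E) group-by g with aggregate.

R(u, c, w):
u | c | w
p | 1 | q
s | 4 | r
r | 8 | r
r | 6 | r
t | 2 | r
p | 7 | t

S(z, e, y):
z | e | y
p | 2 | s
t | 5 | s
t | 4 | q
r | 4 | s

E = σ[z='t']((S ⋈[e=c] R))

σ filters on z, owned by the left side.
E' = (σ[z='t'](S) ⋈[e=c] R)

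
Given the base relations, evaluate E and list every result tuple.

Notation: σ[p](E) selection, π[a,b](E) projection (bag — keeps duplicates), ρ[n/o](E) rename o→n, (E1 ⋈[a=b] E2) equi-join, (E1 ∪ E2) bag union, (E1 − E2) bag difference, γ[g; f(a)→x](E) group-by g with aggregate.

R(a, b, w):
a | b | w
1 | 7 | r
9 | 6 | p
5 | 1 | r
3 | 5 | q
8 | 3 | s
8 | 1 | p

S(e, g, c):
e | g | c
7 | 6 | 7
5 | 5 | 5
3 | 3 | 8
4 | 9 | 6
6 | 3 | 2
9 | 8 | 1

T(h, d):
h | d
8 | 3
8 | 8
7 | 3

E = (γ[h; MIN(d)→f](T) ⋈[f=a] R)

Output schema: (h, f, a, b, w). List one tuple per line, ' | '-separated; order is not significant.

Stepwise |·|:
  T → 3
  γ[h; MIN(d)→f](T) → 2
  R → 6
  (γ[h; MIN(d)→f](T) ⋈[f=a] R) → 2

== RESULT ==
h | f | a | b | w
7 | 3 | 3 | 5 | q
8 | 3 | 3 | 5 | q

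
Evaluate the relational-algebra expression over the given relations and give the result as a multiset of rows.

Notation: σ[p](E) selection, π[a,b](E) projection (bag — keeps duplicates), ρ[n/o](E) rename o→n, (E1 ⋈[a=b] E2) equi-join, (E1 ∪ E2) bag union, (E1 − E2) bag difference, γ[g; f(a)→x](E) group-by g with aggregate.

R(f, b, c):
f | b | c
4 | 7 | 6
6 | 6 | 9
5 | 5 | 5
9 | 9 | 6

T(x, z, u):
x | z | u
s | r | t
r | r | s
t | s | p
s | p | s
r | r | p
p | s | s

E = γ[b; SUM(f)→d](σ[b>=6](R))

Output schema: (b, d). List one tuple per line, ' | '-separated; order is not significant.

Stepwise |·|:
  R → 4
  σ[b>=6](R) → 3
  γ[b; SUM(f)→d](σ[b>=6](R)) → 3

== RESULT ==
b | d
6 | 6
7 | 4
9 | 9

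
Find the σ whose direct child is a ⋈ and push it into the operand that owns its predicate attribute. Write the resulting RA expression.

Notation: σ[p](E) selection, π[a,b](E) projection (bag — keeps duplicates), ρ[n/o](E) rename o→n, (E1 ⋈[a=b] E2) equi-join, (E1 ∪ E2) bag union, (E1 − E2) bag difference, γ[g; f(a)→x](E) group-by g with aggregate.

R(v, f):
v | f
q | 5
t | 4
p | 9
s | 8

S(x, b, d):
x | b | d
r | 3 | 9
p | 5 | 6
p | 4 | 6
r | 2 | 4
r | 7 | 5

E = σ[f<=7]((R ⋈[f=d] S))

σ filters on f, owned by the left side.
E' = (σ[f<=7](R) ⋈[f=d] S)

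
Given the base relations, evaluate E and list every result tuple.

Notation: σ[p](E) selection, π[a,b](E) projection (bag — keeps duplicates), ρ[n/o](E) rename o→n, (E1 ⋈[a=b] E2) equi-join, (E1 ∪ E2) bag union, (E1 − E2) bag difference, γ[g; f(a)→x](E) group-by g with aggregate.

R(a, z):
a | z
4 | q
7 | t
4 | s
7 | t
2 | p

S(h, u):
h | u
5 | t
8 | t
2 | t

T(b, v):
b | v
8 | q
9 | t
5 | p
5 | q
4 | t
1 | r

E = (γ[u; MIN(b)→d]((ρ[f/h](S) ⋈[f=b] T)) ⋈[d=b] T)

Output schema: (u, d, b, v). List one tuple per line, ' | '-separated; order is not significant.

Per-node cardinality:
  S → 3
  ρ[f/h](S) → 3
  T → 6
  (ρ[f/h](S) ⋈[f=b] T) → 3
  γ[u; MIN(b)→d]((ρ[f/h](S) ⋈[f=b] T)) → 1
  T → 6
  (γ[u; MIN(b)→d]((ρ[f/h](S) ⋈[f=b] T)) ⋈[d=b] T) → 2

== RESULT ==
u | d | b | v
t | 5 | 5 | p
t | 5 | 5 | q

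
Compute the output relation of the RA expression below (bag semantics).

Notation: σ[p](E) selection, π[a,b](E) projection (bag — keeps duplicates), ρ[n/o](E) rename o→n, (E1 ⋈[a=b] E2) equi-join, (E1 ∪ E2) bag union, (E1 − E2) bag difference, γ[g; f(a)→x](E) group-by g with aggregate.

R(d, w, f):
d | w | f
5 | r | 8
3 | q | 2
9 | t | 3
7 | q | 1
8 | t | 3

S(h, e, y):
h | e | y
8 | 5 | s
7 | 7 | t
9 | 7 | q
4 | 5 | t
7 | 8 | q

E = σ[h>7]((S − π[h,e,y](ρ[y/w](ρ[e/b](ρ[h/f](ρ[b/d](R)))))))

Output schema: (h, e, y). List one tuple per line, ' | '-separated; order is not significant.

Row counts bottom-up:
  S → 5
  R → 5
  ρ[b/d](R) → 5
  ρ[h/f](ρ[b/d](R)) → 5
  ρ[e/b](ρ[h/f](ρ[b/d](R))) → 5
  ρ[y/w](ρ[e/b](ρ[h/f](ρ[b/d](R)))) → 5
  π[h,e,y](ρ[y/w](ρ[e/b](ρ[h/f](ρ[b/d](R))))) → 5
  (S − π[h,e,y](ρ[y/w](ρ[e/b](ρ[h/f](ρ[b/d](R)))))) → 5
  σ[h>7]((S − π[h,e,y](ρ[y/w](ρ[e/b](ρ[h/f](ρ[b/d](R))))))) → 2

== RESULT ==
h | e | y
8 | 5 | s
9 | 7 | q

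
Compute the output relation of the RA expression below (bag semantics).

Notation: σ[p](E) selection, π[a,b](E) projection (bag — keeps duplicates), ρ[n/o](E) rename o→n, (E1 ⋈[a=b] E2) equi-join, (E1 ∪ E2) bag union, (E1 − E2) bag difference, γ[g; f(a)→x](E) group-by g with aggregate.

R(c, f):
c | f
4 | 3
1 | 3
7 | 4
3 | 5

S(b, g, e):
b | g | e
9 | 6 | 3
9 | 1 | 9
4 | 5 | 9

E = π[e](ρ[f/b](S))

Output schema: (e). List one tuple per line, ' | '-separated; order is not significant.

Row counts bottom-up:
  S → 3
  ρ[f/b](S) → 3
  π[e](ρ[f/b](S)) → 3

== RESULT ==
e
3
9
9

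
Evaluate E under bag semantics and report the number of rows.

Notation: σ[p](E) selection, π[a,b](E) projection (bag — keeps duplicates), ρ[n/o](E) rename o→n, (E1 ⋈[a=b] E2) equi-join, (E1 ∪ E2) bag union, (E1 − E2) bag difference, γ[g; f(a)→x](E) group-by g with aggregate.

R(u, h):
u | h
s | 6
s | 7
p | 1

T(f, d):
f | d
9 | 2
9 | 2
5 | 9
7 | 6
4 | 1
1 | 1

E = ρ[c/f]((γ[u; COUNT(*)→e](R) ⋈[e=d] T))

Stepwise |·|:
  R → 3
  γ[u; COUNT(*)→e](R) → 2
  T → 6
  (γ[u; COUNT(*)→e](R) ⋈[e=d] T) → 4
  ρ[c/f]((γ[u; COUNT(*)→e](R) ⋈[e=d] T)) → 4

|E| = 4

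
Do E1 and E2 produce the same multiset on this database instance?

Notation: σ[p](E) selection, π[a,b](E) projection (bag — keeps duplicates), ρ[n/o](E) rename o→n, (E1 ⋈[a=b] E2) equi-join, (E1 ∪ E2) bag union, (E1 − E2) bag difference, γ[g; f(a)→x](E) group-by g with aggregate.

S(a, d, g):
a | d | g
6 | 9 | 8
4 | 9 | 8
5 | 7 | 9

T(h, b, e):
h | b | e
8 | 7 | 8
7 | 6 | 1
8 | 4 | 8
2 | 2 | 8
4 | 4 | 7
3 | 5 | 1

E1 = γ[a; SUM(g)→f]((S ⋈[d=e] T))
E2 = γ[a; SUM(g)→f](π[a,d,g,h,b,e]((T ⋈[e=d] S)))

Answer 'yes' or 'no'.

E1 subexpression sizes:
  S → 3
  T → 6
  (S ⋈[d=e] T) → 1
  γ[a; SUM(g)→f]((S ⋈[d=e] T)) → 1
E2 subexpression sizes:
  T → 6
  S → 3
  (T ⋈[e=d] S) → 1
  π[a,d,g,h,b,e]((T ⋈[e=d] S)) → 1
  γ[a; SUM(g)→f](π[a,d,g,h,b,e]((T ⋈[e=d] S))) → 1

E1 and E2 produce the same multiset:
a | f
5 | 9

yes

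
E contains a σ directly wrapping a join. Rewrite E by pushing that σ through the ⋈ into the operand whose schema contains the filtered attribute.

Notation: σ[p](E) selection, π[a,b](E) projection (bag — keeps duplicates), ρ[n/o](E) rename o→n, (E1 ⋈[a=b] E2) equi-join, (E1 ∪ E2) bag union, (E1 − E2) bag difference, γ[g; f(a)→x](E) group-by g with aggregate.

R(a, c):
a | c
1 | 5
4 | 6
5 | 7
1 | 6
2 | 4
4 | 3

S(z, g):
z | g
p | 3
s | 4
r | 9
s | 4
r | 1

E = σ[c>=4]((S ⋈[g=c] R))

σ filters on c, owned by the right side.
E' = (S ⋈[g=c] σ[c>=4](R))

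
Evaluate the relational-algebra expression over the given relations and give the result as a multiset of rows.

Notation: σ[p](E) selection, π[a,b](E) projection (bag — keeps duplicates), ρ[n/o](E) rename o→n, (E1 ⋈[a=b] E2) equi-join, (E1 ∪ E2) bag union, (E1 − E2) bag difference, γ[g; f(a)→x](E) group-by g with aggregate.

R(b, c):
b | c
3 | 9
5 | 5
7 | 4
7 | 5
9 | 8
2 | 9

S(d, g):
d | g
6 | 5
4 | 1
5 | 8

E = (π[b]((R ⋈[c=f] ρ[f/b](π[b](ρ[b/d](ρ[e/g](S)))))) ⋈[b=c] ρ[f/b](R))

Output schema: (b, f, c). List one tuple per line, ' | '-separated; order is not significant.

Stepwise |·|:
  R → 6
  S → 3
  ρ[e/g](S) → 3
  ρ[b/d](ρ[e/g](S)) → 3
  π[b](ρ[b/d](ρ[e/g](S))) → 3
  ρ[f/b](π[b](ρ[b/d](ρ[e/g](S)))) → 3
  (R ⋈[c=f] ρ[f/b](π[b](ρ[b/d](ρ[e/g](S))))) → 3
  π[b]((R ⋈[c=f] ρ[f/b](π[b](ρ[b/d](ρ[e/g](S)))))) → 3
  R → 6
  ρ[f/b](R) → 6
  (π[b]((R ⋈[c=f] ρ[f/b](π[b](ρ[b/d](ρ[e/g](S)))))) ⋈[b=c] ρ[f/b](R)) → 2

== RESULT ==
b | f | c
5 | 5 | 5
5 | 7 | 5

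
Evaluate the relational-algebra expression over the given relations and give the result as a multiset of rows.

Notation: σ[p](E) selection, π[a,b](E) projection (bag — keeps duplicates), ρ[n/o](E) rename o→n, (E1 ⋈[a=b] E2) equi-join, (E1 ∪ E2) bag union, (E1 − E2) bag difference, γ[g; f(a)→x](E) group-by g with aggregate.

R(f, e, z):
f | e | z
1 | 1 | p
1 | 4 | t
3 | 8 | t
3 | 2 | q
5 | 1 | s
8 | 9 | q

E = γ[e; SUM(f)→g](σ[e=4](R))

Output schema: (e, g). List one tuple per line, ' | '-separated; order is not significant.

Subexpression sizes:
  R → 6
  σ[e=4](R) → 1
  γ[e; SUM(f)→g](σ[e=4](R)) → 1

== RESULT ==
e | g
4 | 1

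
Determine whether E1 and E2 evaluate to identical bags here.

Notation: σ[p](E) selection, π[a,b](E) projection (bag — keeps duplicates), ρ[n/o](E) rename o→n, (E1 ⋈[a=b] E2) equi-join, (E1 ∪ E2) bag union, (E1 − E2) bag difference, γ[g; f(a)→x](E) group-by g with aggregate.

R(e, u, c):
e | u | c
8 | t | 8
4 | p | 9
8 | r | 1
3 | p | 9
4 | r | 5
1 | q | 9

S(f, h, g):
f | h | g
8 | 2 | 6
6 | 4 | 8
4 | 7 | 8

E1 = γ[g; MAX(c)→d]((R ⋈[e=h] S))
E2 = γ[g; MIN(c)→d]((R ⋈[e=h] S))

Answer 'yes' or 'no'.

E1 per-node cardinality:
  R → 6
  S → 3
  (R ⋈[e=h] S) → 2
  γ[g; MAX(c)→d]((R ⋈[e=h] S)) → 1
E2 per-node cardinality:
  R → 6
  S → 3
  (R ⋈[e=h] S) → 2
  γ[g; MIN(c)→d]((R ⋈[e=h] S)) → 1

E1 result:
g | d
8 | 9
E2 result:
g | d
8 | 5
Witness: (8, 9) appears 1× in E1 but 0× in E2.

no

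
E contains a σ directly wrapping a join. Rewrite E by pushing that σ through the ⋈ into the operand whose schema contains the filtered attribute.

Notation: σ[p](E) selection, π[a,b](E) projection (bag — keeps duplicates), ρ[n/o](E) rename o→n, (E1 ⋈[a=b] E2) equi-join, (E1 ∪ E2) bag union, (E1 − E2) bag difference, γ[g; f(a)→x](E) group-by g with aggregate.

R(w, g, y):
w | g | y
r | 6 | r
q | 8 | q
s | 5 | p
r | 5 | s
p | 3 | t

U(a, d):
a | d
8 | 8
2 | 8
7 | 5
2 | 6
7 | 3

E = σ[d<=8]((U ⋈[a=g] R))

σ filters on d, owned by the left side.
E' = (σ[d<=8](U) ⋈[a=g] R)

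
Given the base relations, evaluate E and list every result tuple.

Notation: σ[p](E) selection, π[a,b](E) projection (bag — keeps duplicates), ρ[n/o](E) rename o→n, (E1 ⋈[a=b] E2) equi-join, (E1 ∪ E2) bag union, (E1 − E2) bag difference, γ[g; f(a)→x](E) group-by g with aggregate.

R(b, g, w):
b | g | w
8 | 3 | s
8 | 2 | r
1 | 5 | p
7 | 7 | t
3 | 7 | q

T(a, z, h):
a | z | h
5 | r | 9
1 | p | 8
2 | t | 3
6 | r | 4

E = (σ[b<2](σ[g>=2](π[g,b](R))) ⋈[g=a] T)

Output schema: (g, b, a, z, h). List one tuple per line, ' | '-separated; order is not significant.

Per-node cardinality:
  R → 5
  π[g,b](R) → 5
  σ[g>=2](π[g,b](R)) → 5
  σ[b<2](σ[g>=2](π[g,b](R))) → 1
  T → 4
  (σ[b<2](σ[g>=2](π[g,b](R))) ⋈[g=a] T) → 1

== RESULT ==
g | b | a | z | h
5 | 1 | 5 | r | 9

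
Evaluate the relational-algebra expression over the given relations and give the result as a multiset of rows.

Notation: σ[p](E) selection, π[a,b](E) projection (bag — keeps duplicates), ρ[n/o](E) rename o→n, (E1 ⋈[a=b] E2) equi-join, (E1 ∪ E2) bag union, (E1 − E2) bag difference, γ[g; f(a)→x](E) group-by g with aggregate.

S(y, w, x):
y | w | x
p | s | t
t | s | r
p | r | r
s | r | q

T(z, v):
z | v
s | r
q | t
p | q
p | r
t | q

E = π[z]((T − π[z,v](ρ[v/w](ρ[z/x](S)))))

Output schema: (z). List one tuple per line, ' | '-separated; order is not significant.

Subexpression sizes:
  T → 5
  S → 4
  ρ[z/x](S) → 4
  ρ[v/w](ρ[z/x](S)) → 4
  π[z,v](ρ[v/w](ρ[z/x](S))) → 4
  (T − π[z,v](ρ[v/w](ρ[z/x](S)))) → 5
  π[z]((T − π[z,v](ρ[v/w](ρ[z/x](S))))) → 5

== RESULT ==
z
p
p
q
s
t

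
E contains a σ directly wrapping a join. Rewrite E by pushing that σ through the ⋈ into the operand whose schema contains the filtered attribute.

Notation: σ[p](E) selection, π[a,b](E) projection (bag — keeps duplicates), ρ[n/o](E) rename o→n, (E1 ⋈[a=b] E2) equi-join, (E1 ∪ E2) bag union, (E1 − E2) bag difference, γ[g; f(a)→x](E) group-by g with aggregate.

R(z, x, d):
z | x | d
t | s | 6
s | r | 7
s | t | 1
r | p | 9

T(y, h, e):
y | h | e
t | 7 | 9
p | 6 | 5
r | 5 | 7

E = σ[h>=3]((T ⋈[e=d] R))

σ filters on h, owned by the left side.
E' = (σ[h>=3](T) ⋈[e=d] R)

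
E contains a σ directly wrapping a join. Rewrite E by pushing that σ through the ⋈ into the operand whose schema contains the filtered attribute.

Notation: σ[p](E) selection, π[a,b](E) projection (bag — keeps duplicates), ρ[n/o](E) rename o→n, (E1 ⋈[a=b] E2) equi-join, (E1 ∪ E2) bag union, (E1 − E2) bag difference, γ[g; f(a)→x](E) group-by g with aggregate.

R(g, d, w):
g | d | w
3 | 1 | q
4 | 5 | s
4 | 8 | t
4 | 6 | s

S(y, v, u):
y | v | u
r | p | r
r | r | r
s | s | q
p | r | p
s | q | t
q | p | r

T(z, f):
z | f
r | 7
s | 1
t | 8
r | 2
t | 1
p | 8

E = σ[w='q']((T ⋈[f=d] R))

σ filters on w, owned by the right side.
E' = (T ⋈[f=d] σ[w='q'](R))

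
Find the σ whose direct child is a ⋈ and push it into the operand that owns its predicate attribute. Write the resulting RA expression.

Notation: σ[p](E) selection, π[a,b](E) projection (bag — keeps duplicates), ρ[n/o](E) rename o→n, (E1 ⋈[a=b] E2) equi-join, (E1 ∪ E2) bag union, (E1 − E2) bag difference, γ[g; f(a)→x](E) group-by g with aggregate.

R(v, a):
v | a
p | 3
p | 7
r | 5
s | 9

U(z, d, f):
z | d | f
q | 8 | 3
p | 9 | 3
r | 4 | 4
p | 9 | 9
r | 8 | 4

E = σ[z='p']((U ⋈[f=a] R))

σ filters on z, owned by the left side.
E' = (σ[z='p'](U) ⋈[f=a] R)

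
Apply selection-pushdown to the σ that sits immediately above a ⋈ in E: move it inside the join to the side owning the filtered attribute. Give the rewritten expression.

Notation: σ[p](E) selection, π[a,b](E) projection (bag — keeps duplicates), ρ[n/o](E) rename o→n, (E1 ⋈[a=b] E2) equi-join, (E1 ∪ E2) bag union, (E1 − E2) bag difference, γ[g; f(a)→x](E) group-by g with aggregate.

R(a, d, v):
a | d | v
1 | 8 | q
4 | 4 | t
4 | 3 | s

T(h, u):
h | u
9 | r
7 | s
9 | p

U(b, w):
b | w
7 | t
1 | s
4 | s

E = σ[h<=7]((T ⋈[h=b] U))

σ filters on h, owned by the left side.
E' = (σ[h<=7](T) ⋈[h=b] U)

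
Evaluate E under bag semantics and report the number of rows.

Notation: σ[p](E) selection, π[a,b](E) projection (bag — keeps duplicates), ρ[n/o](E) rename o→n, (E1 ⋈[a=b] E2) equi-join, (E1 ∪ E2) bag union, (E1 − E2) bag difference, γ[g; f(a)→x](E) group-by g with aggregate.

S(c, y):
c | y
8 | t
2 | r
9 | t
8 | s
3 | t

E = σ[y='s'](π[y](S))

Subexpression sizes:
  S → 5
  π[y](S) → 5
  σ[y='s'](π[y](S)) → 1

|E| = 1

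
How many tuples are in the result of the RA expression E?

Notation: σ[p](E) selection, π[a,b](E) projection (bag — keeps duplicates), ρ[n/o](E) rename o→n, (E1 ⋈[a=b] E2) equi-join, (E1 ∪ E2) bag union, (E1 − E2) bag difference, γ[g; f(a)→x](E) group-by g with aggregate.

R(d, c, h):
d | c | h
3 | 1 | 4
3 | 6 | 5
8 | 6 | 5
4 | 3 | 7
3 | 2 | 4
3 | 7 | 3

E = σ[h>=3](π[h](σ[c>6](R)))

Stepwise |·|:
  R → 6
  σ[c>6](R) → 1
  π[h](σ[c>6](R)) → 1
  σ[h>=3](π[h](σ[c>6](R))) → 1

|E| = 1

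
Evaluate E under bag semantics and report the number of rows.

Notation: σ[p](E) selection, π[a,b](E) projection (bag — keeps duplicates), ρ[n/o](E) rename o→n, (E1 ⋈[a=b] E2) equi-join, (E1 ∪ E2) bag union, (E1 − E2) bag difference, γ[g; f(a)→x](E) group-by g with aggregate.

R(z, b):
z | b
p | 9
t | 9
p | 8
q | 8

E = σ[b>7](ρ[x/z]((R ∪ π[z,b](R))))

Per-node cardinality:
  R → 4
  R → 4
  π[z,b](R) → 4
  (R ∪ π[z,b](R)) → 8
  ρ[x/z]((R ∪ π[z,b](R))) → 8
  σ[b>7](ρ[x/z]((R ∪ π[z,b](R)))) → 8

|E| = 8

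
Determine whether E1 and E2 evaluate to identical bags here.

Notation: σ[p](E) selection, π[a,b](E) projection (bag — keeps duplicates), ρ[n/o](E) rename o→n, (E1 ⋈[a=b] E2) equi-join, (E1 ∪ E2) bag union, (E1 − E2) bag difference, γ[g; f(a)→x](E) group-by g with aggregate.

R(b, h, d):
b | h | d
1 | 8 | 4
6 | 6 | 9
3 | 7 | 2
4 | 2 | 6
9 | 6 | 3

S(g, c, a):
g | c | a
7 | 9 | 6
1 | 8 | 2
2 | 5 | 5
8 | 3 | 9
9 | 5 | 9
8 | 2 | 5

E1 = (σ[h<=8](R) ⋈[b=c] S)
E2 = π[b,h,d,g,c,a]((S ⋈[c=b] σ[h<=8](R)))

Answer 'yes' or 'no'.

E1 row counts bottom-up:
  R → 5
  σ[h<=8](R) → 5
  S → 6
  (σ[h<=8](R) ⋈[b=c] S) → 2
E2 row counts bottom-up:
  S → 6
  R → 5
  σ[h<=8](R) → 5
  (S ⋈[c=b] σ[h<=8](R)) → 2
  π[b,h,d,g,c,a]((S ⋈[c=b] σ[h<=8](R))) → 2

E1 and E2 produce the same multiset:
b | h | d | g | c | a
3 | 7 | 2 | 8 | 3 | 9
9 | 6 | 3 | 7 | 9 | 6

yes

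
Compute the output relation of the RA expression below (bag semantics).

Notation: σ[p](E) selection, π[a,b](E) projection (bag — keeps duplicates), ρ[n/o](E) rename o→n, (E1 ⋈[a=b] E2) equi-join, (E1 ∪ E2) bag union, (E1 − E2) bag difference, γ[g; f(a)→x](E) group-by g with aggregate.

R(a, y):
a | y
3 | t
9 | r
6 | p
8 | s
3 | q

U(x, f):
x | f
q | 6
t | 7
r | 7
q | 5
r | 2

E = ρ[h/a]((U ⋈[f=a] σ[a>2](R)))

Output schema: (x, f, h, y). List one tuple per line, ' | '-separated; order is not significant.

Subexpression sizes:
  U → 5
  R → 5
  σ[a>2](R) → 5
  (U ⋈[f=a] σ[a>2](R)) → 1
  ρ[h/a]((U ⋈[f=a] σ[a>2](R))) → 1

== RESULT ==
x | f | h | y
q | 6 | 6 | p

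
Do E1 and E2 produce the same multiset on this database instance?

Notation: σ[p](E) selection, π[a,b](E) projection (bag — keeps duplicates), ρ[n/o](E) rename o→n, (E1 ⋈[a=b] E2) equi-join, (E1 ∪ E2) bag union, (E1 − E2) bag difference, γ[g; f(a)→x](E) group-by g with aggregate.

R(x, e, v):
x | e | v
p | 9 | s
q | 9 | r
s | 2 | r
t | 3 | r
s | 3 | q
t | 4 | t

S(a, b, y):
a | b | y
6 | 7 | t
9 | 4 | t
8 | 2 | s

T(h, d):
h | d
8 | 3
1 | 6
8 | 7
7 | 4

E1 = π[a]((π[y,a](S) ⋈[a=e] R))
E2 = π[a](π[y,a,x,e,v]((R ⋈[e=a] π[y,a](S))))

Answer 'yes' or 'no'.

E1 subexpression sizes:
  S → 3
  π[y,a](S) → 3
  R → 6
  (π[y,a](S) ⋈[a=e] R) → 2
  π[a]((π[y,a](S) ⋈[a=e] R)) → 2
E2 subexpression sizes:
  R → 6
  S → 3
  π[y,a](S) → 3
  (R ⋈[e=a] π[y,a](S)) → 2
  π[y,a,x,e,v]((R ⋈[e=a] π[y,a](S))) → 2
  π[a](π[y,a,x,e,v]((R ⋈[e=a] π[y,a](S)))) → 2

E1 and E2 produce the same multiset:
a
9
9

yes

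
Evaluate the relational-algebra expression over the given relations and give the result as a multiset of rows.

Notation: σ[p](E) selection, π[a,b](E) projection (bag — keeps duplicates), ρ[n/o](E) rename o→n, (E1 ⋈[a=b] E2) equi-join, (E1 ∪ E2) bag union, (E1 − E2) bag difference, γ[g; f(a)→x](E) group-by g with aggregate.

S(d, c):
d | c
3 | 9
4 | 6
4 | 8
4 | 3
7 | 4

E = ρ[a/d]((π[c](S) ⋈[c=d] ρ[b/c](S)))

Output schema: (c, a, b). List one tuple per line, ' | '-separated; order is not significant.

Per-node cardinality:
  S → 5
  π[c](S) → 5
  S → 5
  ρ[b/c](S) → 5
  (π[c](S) ⋈[c=d] ρ[b/c](S)) → 4
  ρ[a/d]((π[c](S) ⋈[c=d] ρ[b/c](S))) → 4

== RESULT ==
c | a | b
3 | 3 | 9
4 | 4 | 3
4 | 4 | 6
4 | 4 | 8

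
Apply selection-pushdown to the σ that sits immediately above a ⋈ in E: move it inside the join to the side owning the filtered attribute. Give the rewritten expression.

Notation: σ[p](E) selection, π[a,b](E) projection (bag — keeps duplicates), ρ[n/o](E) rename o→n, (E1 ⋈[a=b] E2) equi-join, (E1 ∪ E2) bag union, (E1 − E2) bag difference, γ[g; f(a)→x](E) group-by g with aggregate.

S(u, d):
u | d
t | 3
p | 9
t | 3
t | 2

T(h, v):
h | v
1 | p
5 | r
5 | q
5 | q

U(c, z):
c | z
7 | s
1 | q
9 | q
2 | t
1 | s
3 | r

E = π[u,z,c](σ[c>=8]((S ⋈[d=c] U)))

σ filters on c, owned by the right side.
E' = π[u,z,c]((S ⋈[d=c] σ[c>=8](U)))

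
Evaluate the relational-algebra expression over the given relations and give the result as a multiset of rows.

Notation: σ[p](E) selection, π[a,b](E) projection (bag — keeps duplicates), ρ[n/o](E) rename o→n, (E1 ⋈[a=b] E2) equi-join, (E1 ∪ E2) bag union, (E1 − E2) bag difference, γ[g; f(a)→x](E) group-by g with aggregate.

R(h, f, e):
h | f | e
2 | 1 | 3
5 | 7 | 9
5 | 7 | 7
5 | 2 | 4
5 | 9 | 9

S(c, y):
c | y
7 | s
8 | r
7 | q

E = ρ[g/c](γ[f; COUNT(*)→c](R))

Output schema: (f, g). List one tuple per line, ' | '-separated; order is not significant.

Row counts bottom-up:
  R → 5
  γ[f; COUNT(*)→c](R) → 4
  ρ[g/c](γ[f; COUNT(*)→c](R)) → 4

== RESULT ==
f | g
1 | 1
2 | 1
7 | 2
9 | 1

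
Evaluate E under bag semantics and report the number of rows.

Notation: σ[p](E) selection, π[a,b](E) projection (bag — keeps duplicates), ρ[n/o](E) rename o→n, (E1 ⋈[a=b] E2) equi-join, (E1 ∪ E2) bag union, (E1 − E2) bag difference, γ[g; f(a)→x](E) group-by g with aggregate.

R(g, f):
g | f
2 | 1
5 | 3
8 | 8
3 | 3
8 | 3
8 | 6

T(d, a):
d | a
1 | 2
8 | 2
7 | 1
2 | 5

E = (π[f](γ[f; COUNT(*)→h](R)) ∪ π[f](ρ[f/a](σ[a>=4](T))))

Row counts bottom-up:
  R → 6
  γ[f; COUNT(*)→h](R) → 4
  π[f](γ[f; COUNT(*)→h](R)) → 4
  T → 4
  σ[a>=4](T) → 1
  ρ[f/a](σ[a>=4](T)) → 1
  π[f](ρ[f/a](σ[a>=4](T))) → 1
  (π[f](γ[f; COUNT(*)→h](R)) ∪ π[f](ρ[f/a](σ[a>=4](T)))) → 5

|E| = 5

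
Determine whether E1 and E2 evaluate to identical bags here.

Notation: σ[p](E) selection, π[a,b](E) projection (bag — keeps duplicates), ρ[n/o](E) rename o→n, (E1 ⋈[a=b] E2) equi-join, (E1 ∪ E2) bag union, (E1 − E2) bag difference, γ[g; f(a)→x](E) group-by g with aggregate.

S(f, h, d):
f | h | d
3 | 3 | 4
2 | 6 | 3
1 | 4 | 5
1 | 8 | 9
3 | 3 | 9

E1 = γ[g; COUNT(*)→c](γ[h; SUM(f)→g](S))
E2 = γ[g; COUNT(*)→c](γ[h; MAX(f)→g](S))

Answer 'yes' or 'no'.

E1 subexpression sizes:
  S → 5
  γ[h; SUM(f)→g](S) → 4
  γ[g; COUNT(*)→c](γ[h; SUM(f)→g](S)) → 3
E2 subexpression sizes:
  S → 5
  γ[h; MAX(f)→g](S) → 4
  γ[g; COUNT(*)→c](γ[h; MAX(f)→g](S)) → 3

E1 result:
g | c
1 | 2
2 | 1
6 | 1
E2 result:
g | c
1 | 2
2 | 1
3 | 1
Witness: (3, 1) appears 0× in E1 but 1× in E2.

no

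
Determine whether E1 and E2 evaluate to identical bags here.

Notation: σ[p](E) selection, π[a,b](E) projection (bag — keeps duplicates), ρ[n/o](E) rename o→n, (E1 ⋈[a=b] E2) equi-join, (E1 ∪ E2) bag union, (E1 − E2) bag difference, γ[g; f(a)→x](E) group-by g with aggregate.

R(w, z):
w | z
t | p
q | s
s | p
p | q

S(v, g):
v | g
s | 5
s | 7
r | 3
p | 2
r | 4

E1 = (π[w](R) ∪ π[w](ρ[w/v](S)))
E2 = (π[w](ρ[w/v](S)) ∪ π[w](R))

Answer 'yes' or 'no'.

E1 row counts bottom-up:
  R → 4
  π[w](R) → 4
  S → 5
  ρ[w/v](S) → 5
  π[w](ρ[w/v](S)) → 5
  (π[w](R) ∪ π[w](ρ[w/v](S))) → 9
E2 row counts bottom-up:
  S → 5
  ρ[w/v](S) → 5
  π[w](ρ[w/v](S)) → 5
  R → 4
  π[w](R) → 4
  (π[w](ρ[w/v](S)) ∪ π[w](R)) → 9

E1 and E2 produce the same multiset:
w
p
p
q
r
r
s
s
s
t

yes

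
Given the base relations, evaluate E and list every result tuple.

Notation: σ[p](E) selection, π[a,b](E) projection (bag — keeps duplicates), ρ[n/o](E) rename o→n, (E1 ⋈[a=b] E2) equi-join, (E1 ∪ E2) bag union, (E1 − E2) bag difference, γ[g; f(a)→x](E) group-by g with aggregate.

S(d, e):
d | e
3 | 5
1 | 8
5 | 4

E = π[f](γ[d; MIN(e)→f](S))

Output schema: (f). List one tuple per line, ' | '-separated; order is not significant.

Stepwise |·|:
  S → 3
  γ[d; MIN(e)→f](S) → 3
  π[f](γ[d; MIN(e)→f](S)) → 3

== RESULT ==
f
4
5
8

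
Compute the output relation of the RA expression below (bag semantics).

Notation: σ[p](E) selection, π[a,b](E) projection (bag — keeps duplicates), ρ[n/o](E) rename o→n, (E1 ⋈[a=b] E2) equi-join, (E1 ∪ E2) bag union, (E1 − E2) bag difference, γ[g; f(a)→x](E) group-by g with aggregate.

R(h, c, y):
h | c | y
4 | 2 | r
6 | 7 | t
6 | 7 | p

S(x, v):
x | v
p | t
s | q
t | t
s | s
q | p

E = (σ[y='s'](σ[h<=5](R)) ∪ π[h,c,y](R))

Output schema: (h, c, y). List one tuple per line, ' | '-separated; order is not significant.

Row counts bottom-up:
  R → 3
  σ[h<=5](R) → 1
  σ[y='s'](σ[h<=5](R)) → 0
  R → 3
  π[h,c,y](R) → 3
  (σ[y='s'](σ[h<=5](R)) ∪ π[h,c,y](R)) → 3

== RESULT ==
h | c | y
4 | 2 | r
6 | 7 | p
6 | 7 | t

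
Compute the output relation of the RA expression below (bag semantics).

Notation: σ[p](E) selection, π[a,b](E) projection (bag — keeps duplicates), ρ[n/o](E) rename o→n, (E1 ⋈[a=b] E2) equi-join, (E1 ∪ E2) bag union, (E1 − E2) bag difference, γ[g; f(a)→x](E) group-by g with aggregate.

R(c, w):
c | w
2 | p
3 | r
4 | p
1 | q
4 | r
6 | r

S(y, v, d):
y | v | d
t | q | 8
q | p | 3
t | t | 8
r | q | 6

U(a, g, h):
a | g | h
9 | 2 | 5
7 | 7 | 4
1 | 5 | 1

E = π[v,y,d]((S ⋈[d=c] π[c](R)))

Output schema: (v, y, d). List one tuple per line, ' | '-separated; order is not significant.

Row counts bottom-up:
  S → 4
  R → 6
  π[c](R) → 6
  (S ⋈[d=c] π[c](R)) → 2
  π[v,y,d]((S ⋈[d=c] π[c](R))) → 2

== RESULT ==
v | y | d
p | q | 3
q | r | 6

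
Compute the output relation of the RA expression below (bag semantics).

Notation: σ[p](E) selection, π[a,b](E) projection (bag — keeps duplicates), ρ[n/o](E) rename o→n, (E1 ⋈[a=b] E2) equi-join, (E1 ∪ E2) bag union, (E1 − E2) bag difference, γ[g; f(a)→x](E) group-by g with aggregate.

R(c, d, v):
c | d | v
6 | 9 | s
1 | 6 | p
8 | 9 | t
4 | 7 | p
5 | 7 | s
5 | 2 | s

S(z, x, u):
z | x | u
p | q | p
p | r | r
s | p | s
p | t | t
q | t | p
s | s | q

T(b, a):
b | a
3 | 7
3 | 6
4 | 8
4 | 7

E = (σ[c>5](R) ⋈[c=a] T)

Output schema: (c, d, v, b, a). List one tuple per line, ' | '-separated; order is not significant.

Per-node cardinality:
  R → 6
  σ[c>5](R) → 2
  T → 4
  (σ[c>5](R) ⋈[c=a] T) → 2

== RESULT ==
c | d | v | b | a
6 | 9 | s | 3 | 6
8 | 9 | t | 4 | 8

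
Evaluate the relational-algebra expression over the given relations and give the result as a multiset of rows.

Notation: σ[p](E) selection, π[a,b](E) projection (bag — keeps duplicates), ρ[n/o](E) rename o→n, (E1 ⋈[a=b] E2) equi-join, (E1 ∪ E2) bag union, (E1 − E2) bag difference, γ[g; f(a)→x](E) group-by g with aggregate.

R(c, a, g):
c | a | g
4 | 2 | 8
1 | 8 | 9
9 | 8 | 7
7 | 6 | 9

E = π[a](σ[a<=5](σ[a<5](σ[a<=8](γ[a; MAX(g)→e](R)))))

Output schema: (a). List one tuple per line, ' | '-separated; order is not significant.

Subexpression sizes:
  R → 4
  γ[a; MAX(g)→e](R) → 3
  σ[a<=8](γ[a; MAX(g)→e](R)) → 3
  σ[a<5](σ[a<=8](γ[a; MAX(g)→e](R))) → 1
  σ[a<=5](σ[a<5](σ[a<=8](γ[a; MAX(g)→e](R)))) → 1
  π[a](σ[a<=5](σ[a<5](σ[a<=8](γ[a; MAX(g)→e](R))))) → 1

== RESULT ==
a
2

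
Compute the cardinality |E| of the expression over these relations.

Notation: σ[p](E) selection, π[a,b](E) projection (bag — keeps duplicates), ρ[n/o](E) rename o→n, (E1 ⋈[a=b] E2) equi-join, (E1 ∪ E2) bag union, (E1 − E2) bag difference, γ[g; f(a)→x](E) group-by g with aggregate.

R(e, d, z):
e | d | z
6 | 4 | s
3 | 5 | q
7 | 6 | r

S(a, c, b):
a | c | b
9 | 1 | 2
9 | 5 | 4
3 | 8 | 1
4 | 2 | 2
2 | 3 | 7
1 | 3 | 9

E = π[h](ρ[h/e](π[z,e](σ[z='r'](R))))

Row counts bottom-up:
  R → 3
  σ[z='r'](R) → 1
  π[z,e](σ[z='r'](R)) → 1
  ρ[h/e](π[z,e](σ[z='r'](R))) → 1
  π[h](ρ[h/e](π[z,e](σ[z='r'](R)))) → 1

|E| = 1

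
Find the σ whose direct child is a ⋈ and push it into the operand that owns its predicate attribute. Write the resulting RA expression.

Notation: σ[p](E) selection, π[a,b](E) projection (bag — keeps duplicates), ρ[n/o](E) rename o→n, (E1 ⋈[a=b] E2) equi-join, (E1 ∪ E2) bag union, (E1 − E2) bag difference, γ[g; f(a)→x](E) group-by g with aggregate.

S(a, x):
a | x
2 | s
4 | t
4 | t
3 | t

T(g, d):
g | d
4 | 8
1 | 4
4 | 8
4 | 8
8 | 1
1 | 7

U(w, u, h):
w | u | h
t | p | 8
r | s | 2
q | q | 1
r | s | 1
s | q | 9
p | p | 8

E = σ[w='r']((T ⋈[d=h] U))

σ filters on w, owned by the right side.
E' = (T ⋈[d=h] σ[w='r'](U))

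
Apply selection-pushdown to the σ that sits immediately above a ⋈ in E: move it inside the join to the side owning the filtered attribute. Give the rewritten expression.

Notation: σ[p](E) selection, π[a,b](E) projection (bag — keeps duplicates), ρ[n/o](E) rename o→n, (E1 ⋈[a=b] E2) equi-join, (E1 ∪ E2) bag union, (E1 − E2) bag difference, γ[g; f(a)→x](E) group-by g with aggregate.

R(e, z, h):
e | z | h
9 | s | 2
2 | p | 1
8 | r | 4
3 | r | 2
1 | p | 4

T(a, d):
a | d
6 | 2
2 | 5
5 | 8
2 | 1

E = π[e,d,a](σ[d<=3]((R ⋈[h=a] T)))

σ filters on d, owned by the right side.
E' = π[e,d,a]((R ⋈[h=a] σ[d<=3](T)))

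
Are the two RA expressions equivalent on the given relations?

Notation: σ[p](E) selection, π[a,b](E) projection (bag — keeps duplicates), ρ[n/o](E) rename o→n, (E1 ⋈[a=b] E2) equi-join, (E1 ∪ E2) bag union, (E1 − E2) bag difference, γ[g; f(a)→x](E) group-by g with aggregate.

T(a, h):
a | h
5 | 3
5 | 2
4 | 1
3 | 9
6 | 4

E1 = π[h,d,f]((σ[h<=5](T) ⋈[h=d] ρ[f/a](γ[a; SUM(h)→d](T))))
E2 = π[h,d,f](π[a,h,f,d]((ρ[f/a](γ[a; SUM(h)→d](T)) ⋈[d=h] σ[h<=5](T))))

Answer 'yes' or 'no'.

E1 stepwise |·|:
  T → 5
  σ[h<=5](T) → 4
  T → 5
  γ[a; SUM(h)→d](T) → 4
  ρ[f/a](γ[a; SUM(h)→d](T)) → 4
  (σ[h<=5](T) ⋈[h=d] ρ[f/a](γ[a; SUM(h)→d](T))) → 2
  π[h,d,f]((σ[h<=5](T) ⋈[h=d] ρ[f/a](γ[a; SUM(h)→d](T)))) → 2
E2 stepwise |·|:
  T → 5
  γ[a; SUM(h)→d](T) → 4
  ρ[f/a](γ[a; SUM(h)→d](T)) → 4
  T → 5
  σ[h<=5](T) → 4
  (ρ[f/a](γ[a; SUM(h)→d](T)) ⋈[d=h] σ[h<=5](T)) → 2
  π[a,h,f,d]((ρ[f/a](γ[a; SUM(h)→d](T)) ⋈[d=h] σ[h<=5](T))) → 2
  π[h,d,f](π[a,h,f,d]((ρ[f/a](γ[a; SUM(h)→d](T)) ⋈[d=h] σ[h<=5](T)))) → 2

E1 and E2 produce the same multiset:
h | d | f
1 | 1 | 4
4 | 4 | 6

yes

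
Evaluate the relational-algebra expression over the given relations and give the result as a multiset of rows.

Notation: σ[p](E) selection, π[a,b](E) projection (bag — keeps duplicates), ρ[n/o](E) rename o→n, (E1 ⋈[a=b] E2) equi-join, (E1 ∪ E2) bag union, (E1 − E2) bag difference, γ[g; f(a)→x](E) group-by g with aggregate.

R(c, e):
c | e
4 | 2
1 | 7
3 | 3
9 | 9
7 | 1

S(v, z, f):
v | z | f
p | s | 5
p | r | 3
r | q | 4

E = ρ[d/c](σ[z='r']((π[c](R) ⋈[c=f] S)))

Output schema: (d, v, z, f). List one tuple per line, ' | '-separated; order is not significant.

Subexpression sizes:
  R → 5
  π[c](R) → 5
  S → 3
  (π[c](R) ⋈[c=f] S) → 2
  σ[z='r']((π[c](R) ⋈[c=f] S)) → 1
  ρ[d/c](σ[z='r']((π[c](R) ⋈[c=f] S))) → 1

== RESULT ==
d | v | z | f
3 | p | r | 3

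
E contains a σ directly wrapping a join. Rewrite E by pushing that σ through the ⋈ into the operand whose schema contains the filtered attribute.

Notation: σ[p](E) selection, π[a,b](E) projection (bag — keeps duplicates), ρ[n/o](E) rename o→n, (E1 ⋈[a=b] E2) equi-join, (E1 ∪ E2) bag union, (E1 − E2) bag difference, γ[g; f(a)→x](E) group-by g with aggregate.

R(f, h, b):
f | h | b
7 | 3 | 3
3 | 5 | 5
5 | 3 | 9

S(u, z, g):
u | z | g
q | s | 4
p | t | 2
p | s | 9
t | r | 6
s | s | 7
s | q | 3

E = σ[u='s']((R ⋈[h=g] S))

σ filters on u, owned by the right side.
E' = (R ⋈[h=g] σ[u='s'](S))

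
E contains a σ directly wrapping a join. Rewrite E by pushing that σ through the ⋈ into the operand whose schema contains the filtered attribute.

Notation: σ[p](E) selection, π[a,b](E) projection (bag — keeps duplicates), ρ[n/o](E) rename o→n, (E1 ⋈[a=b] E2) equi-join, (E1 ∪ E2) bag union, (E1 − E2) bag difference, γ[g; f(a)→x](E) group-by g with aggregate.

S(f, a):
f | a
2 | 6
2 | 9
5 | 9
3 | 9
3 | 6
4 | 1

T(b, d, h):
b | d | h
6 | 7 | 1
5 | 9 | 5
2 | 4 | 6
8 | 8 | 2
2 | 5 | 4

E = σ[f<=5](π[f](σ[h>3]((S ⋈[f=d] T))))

σ filters on h, owned by the right side.
E' = σ[f<=5](π[f]((S ⋈[f=d] σ[h>3](T))))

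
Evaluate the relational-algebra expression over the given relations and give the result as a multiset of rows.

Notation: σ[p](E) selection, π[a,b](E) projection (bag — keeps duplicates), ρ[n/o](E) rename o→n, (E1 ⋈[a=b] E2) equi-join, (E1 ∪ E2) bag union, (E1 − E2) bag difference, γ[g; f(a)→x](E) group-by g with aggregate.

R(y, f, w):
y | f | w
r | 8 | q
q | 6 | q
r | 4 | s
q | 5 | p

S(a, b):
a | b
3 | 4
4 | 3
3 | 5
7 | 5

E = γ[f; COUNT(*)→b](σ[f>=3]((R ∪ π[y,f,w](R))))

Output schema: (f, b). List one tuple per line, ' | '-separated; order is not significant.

Row counts bottom-up:
  R → 4
  R → 4
  π[y,f,w](R) → 4
  (R ∪ π[y,f,w](R)) → 8
  σ[f>=3]((R ∪ π[y,f,w](R))) → 8
  γ[f; COUNT(*)→b](σ[f>=3]((R ∪ π[y,f,w](R)))) → 4

== RESULT ==
f | b
4 | 2
5 | 2
6 | 2
8 | 2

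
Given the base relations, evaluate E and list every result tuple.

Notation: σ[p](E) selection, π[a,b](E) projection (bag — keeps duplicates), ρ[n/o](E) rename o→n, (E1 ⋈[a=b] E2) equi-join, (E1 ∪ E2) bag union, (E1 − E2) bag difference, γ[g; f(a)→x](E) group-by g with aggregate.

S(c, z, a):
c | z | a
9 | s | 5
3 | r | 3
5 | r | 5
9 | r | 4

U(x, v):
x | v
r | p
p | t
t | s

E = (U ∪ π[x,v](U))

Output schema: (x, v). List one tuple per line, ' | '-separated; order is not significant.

Stepwise |·|:
  U → 3
  U → 3
  π[x,v](U) → 3
  (U ∪ π[x,v](U)) → 6

== RESULT ==
x | v
p | t
p | t
r | p
r | p
t | s
t | s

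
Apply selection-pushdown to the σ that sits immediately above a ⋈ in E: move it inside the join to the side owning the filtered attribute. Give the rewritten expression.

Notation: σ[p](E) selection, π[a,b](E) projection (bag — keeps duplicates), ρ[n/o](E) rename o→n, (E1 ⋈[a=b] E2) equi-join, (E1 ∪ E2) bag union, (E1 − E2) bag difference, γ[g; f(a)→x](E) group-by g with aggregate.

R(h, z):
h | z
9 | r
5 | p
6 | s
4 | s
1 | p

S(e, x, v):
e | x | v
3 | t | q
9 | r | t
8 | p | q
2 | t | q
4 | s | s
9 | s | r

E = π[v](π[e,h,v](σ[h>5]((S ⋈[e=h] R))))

σ filters on h, owned by the right side.
E' = π[v](π[e,h,v]((S ⋈[e=h] σ[h>5](R))))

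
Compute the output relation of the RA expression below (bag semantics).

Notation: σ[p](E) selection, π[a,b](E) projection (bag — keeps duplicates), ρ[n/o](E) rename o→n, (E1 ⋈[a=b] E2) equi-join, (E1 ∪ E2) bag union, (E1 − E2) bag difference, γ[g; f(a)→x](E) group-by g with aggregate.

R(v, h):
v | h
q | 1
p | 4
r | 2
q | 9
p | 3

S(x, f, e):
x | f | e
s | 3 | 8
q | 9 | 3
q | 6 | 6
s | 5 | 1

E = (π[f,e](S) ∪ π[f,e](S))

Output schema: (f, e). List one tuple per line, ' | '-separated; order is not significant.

Row counts bottom-up:
  S → 4
  π[f,e](S) → 4
  S → 4
  π[f,e](S) → 4
  (π[f,e](S) ∪ π[f,e](S)) → 8

== RESULT ==
f | e
3 | 8
3 | 8
5 | 1
5 | 1
6 | 6
6 | 6
9 | 3
9 | 3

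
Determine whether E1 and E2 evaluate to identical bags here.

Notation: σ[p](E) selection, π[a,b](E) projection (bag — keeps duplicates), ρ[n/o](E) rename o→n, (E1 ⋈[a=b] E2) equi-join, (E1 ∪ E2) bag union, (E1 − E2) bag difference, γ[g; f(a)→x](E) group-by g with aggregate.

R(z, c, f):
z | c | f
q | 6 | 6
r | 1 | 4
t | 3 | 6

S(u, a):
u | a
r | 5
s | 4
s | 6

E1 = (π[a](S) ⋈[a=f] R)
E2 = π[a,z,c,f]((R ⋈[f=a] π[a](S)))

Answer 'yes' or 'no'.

E1 row counts bottom-up:
  S → 3
  π[a](S) → 3
  R → 3
  (π[a](S) ⋈[a=f] R) → 3
E2 row counts bottom-up:
  R → 3
  S → 3
  π[a](S) → 3
  (R ⋈[f=a] π[a](S)) → 3
  π[a,z,c,f]((R ⋈[f=a] π[a](S))) → 3

E1 and E2 produce the same multiset:
a | z | c | f
4 | r | 1 | 4
6 | q | 6 | 6
6 | t | 3 | 6

yes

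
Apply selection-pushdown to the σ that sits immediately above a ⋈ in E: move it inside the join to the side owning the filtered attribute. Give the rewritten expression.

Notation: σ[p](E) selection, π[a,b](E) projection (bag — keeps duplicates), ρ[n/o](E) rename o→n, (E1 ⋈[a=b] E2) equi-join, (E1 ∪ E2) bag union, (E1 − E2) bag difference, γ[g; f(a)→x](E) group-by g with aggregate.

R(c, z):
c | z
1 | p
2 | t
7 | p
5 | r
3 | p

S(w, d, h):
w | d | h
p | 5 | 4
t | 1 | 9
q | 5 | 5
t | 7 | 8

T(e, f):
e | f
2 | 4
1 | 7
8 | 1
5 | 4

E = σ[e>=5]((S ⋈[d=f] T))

σ filters on e, owned by the right side.
E' = (S ⋈[d=f] σ[e>=5](T))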